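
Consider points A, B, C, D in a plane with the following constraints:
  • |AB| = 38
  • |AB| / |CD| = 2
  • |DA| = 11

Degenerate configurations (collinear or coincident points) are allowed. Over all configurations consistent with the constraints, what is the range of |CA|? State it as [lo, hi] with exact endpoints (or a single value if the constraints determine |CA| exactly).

|CA| ∈ [8, 30]  (≈ [8.0000, 30.0000])

|AB| ∈ {38}
|AD| ∈ {11}
|CD| ∈ {19}
|BD| ∈ [27, 49]
|AC| ∈ [8, 30]
|BC| ∈ [8, 68]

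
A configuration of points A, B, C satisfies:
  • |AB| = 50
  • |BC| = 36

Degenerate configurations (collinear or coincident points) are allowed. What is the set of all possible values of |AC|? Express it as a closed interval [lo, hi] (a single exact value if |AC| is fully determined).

|AC| ∈ [14, 86]  (≈ [14.0000, 86.0000])

|AB| ∈ {50}
|BC| ∈ {36}
|AC| ∈ [14, 86]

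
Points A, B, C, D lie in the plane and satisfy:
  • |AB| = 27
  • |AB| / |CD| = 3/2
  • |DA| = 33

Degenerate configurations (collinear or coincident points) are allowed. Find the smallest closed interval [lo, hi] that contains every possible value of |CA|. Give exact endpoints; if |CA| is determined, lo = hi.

|AB| ∈ {27}
|AD| ∈ {33}
|CD| ∈ {18}
|BD| ∈ [6, 60]
|AC| ∈ [15, 51]
|BC| ∈ [0, 78]

|CA| ∈ [15, 51]  (≈ [15.0000, 51.0000])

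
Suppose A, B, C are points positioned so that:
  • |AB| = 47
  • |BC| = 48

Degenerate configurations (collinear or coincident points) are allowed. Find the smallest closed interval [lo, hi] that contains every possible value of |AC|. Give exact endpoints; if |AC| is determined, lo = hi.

|AB| ∈ {47}
|BC| ∈ {48}
|AC| ∈ [1, 95]

|AC| ∈ [1, 95]  (≈ [1.0000, 95.0000])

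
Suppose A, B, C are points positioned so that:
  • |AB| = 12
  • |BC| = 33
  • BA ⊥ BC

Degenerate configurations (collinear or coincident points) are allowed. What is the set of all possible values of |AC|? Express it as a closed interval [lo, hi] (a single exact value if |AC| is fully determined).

|AC| = 3·√(137)  (≈ 35.1141)

|AB| ∈ {12}
|BC| ∈ {33}
|AC| ∈ {3·√(137)}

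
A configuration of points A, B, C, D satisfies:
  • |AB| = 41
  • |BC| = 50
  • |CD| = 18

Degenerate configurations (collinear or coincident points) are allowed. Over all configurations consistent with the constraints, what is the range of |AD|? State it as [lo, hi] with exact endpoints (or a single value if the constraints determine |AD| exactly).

|AB| ∈ {41}
|BC| ∈ {50}
|CD| ∈ {18}
|AC| ∈ [9, 91]
|BD| ∈ [32, 68]
|AD| ∈ [0, 109]

|AD| ∈ [0, 109]  (≈ [0.0000, 109.0000])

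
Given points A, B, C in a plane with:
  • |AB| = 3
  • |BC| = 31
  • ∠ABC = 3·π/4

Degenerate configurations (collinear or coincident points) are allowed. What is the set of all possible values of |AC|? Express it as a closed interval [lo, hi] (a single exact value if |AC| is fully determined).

|AC| = √(93·√(2) + 970)  (≈ 33.1892)

|AB| ∈ {3}
|BC| ∈ {31}
|AC| ∈ {√(93·√(2) + 970)}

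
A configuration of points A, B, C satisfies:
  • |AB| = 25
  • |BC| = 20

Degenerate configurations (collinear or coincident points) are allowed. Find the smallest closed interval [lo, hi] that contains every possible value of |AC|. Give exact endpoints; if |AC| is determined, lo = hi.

|AB| ∈ {25}
|BC| ∈ {20}
|AC| ∈ [5, 45]

|AC| ∈ [5, 45]  (≈ [5.0000, 45.0000])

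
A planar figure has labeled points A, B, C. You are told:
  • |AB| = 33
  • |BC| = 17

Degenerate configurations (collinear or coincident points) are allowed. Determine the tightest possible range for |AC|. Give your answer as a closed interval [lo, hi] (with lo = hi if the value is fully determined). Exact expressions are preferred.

|AB| ∈ {33}
|BC| ∈ {17}
|AC| ∈ [16, 50]

|AC| ∈ [16, 50]  (≈ [16.0000, 50.0000])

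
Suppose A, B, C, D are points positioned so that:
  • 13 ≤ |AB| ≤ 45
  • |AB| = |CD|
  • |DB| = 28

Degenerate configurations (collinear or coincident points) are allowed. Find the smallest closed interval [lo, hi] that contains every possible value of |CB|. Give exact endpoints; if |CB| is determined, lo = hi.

|CB| ∈ [0, 73]  (≈ [0.0000, 73.0000])

|AB| ∈ [13, 45]
|BD| ∈ {28}
|CD| ∈ [13, 45]
|AD| ∈ [0, 73]
|BC| ∈ [0, 73]
|AC| ∈ [0, 118]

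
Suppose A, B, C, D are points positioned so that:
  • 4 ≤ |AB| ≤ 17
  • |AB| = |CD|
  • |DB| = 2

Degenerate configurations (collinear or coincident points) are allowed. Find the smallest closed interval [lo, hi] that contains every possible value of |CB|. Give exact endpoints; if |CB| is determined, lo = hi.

|AB| ∈ [4, 17]
|BD| ∈ {2}
|CD| ∈ [4, 17]
|AD| ∈ [2, 19]
|BC| ∈ [2, 19]
|AC| ∈ [0, 36]

|CB| ∈ [2, 19]  (≈ [2.0000, 19.0000])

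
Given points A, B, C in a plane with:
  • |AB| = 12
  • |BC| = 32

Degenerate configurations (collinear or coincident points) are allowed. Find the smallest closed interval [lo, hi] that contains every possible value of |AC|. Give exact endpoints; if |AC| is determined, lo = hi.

|AC| ∈ [20, 44]  (≈ [20.0000, 44.0000])

|AB| ∈ {12}
|BC| ∈ {32}
|AC| ∈ [20, 44]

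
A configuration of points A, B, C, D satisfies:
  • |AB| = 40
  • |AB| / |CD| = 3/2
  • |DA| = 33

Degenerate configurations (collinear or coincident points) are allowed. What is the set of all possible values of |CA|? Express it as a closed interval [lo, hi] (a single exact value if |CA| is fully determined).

|AB| ∈ {40}
|AD| ∈ {33}
|CD| ∈ {80/3}
|BD| ∈ [7, 73]
|AC| ∈ [19/3, 179/3]
|BC| ∈ [0, 299/3]

|CA| ∈ [19/3, 179/3]  (≈ [6.3333, 59.6667])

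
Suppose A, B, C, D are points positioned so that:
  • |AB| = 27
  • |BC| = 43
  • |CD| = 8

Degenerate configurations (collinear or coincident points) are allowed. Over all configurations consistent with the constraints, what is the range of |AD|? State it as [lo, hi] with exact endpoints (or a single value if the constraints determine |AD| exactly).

|AB| ∈ {27}
|BC| ∈ {43}
|CD| ∈ {8}
|AC| ∈ [16, 70]
|BD| ∈ [35, 51]
|AD| ∈ [8, 78]

|AD| ∈ [8, 78]  (≈ [8.0000, 78.0000])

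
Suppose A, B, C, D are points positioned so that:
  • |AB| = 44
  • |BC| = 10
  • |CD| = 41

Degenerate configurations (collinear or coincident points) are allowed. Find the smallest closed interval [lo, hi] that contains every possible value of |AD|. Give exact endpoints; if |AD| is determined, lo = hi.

|AB| ∈ {44}
|BC| ∈ {10}
|CD| ∈ {41}
|AC| ∈ [34, 54]
|BD| ∈ [31, 51]
|AD| ∈ [0, 95]

|AD| ∈ [0, 95]  (≈ [0.0000, 95.0000])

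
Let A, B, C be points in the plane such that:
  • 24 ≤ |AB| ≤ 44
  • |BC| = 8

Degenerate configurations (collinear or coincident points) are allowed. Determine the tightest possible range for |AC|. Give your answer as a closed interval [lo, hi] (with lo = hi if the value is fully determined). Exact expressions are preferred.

|AB| ∈ [24, 44]
|BC| ∈ {8}
|AC| ∈ [16, 52]

|AC| ∈ [16, 52]  (≈ [16.0000, 52.0000])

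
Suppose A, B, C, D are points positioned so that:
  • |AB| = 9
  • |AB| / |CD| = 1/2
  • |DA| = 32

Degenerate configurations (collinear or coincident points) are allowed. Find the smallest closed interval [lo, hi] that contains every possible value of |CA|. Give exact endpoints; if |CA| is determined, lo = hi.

|AB| ∈ {9}
|AD| ∈ {32}
|CD| ∈ {18}
|BD| ∈ [23, 41]
|AC| ∈ [14, 50]
|BC| ∈ [5, 59]

|CA| ∈ [14, 50]  (≈ [14.0000, 50.0000])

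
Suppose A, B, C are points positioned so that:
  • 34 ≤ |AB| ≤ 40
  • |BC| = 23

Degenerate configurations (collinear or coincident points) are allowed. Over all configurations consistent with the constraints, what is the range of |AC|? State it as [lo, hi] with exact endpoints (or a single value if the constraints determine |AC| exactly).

|AC| ∈ [11, 63]  (≈ [11.0000, 63.0000])

|AB| ∈ [34, 40]
|BC| ∈ {23}
|AC| ∈ [11, 63]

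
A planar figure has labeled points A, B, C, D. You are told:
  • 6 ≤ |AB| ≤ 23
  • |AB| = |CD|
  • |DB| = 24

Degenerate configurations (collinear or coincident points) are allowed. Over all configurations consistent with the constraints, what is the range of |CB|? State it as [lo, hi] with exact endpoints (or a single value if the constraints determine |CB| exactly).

|CB| ∈ [1, 47]  (≈ [1.0000, 47.0000])

|AB| ∈ [6, 23]
|BD| ∈ {24}
|CD| ∈ [6, 23]
|AD| ∈ [1, 47]
|BC| ∈ [1, 47]
|AC| ∈ [0, 70]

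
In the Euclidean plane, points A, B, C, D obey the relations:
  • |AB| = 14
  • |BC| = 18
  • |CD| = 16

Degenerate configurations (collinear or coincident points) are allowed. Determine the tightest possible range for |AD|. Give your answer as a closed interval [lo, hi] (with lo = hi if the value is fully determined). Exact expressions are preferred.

|AB| ∈ {14}
|BC| ∈ {18}
|CD| ∈ {16}
|AC| ∈ [4, 32]
|BD| ∈ [2, 34]
|AD| ∈ [0, 48]

|AD| ∈ [0, 48]  (≈ [0.0000, 48.0000])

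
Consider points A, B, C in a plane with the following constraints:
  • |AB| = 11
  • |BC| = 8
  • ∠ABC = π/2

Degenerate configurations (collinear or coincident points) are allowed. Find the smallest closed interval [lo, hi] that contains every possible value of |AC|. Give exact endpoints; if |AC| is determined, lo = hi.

|AB| ∈ {11}
|BC| ∈ {8}
|AC| ∈ {√(185)}

|AC| = √(185)  (≈ 13.6015)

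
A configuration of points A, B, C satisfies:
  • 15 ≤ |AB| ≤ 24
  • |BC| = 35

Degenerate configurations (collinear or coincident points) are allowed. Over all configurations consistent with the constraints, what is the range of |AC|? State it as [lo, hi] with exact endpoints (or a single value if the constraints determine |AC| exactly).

|AB| ∈ [15, 24]
|BC| ∈ {35}
|AC| ∈ [11, 59]

|AC| ∈ [11, 59]  (≈ [11.0000, 59.0000])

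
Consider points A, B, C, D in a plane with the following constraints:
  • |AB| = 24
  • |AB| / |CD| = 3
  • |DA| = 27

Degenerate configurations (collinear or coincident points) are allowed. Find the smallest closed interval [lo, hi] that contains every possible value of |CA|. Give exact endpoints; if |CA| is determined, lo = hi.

|AB| ∈ {24}
|AD| ∈ {27}
|CD| ∈ {8}
|BD| ∈ [3, 51]
|AC| ∈ [19, 35]
|BC| ∈ [0, 59]

|CA| ∈ [19, 35]  (≈ [19.0000, 35.0000])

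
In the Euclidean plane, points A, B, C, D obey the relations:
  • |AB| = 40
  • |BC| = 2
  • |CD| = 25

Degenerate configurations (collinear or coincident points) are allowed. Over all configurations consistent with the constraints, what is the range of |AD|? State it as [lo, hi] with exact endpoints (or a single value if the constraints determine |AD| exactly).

|AB| ∈ {40}
|BC| ∈ {2}
|CD| ∈ {25}
|AC| ∈ [38, 42]
|BD| ∈ [23, 27]
|AD| ∈ [13, 67]

|AD| ∈ [13, 67]  (≈ [13.0000, 67.0000])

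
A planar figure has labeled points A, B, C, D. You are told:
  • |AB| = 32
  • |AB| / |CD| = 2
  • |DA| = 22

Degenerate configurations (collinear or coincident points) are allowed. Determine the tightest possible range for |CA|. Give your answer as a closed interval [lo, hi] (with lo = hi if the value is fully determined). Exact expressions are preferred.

|AB| ∈ {32}
|AD| ∈ {22}
|CD| ∈ {16}
|BD| ∈ [10, 54]
|AC| ∈ [6, 38]
|BC| ∈ [0, 70]

|CA| ∈ [6, 38]  (≈ [6.0000, 38.0000])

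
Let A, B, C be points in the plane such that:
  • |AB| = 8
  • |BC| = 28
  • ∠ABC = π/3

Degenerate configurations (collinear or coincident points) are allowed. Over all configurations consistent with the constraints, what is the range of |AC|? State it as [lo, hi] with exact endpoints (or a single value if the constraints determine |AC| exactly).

|AB| ∈ {8}
|BC| ∈ {28}
|AC| ∈ {4·√(39)}

|AC| = 4·√(39)  (≈ 24.9800)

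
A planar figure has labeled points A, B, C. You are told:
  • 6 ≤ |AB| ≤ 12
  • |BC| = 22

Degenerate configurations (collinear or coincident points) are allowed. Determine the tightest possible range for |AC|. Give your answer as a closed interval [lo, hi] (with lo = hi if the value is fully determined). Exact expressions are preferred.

|AC| ∈ [10, 34]  (≈ [10.0000, 34.0000])

|AB| ∈ [6, 12]
|BC| ∈ {22}
|AC| ∈ [10, 34]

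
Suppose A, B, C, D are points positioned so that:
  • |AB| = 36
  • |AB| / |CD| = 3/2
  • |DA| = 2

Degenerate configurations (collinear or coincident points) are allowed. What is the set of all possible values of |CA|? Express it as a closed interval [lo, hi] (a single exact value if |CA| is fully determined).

|CA| ∈ [22, 26]  (≈ [22.0000, 26.0000])

|AB| ∈ {36}
|AD| ∈ {2}
|CD| ∈ {24}
|BD| ∈ [34, 38]
|AC| ∈ [22, 26]
|BC| ∈ [10, 62]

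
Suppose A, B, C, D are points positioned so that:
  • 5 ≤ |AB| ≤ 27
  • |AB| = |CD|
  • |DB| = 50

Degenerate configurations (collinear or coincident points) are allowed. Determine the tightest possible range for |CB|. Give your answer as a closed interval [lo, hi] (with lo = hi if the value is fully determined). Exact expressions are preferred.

|CB| ∈ [23, 77]  (≈ [23.0000, 77.0000])

|AB| ∈ [5, 27]
|BD| ∈ {50}
|CD| ∈ [5, 27]
|AD| ∈ [23, 77]
|BC| ∈ [23, 77]
|AC| ∈ [0, 104]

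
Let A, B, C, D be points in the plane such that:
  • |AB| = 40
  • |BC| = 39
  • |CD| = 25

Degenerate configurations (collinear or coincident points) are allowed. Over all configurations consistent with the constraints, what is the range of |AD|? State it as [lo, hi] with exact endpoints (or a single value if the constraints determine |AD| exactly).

|AB| ∈ {40}
|BC| ∈ {39}
|CD| ∈ {25}
|AC| ∈ [1, 79]
|BD| ∈ [14, 64]
|AD| ∈ [0, 104]

|AD| ∈ [0, 104]  (≈ [0.0000, 104.0000])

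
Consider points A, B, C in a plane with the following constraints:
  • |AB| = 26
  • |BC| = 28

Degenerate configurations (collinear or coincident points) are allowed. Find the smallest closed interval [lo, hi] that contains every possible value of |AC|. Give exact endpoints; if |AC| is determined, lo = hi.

|AB| ∈ {26}
|BC| ∈ {28}
|AC| ∈ [2, 54]

|AC| ∈ [2, 54]  (≈ [2.0000, 54.0000])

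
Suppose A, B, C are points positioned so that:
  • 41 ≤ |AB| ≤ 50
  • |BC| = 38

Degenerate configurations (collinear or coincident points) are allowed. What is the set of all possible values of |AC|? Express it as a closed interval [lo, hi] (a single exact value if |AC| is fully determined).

|AB| ∈ [41, 50]
|BC| ∈ {38}
|AC| ∈ [3, 88]

|AC| ∈ [3, 88]  (≈ [3.0000, 88.0000])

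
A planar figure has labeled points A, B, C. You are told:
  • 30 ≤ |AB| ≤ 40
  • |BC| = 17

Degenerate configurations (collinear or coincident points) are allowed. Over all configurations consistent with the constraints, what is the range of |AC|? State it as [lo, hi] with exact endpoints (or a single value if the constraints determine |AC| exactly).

|AB| ∈ [30, 40]
|BC| ∈ {17}
|AC| ∈ [13, 57]

|AC| ∈ [13, 57]  (≈ [13.0000, 57.0000])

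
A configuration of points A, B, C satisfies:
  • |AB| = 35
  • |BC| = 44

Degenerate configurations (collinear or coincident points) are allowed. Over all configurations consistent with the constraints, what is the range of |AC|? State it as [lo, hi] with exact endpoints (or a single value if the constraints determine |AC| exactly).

|AB| ∈ {35}
|BC| ∈ {44}
|AC| ∈ [9, 79]

|AC| ∈ [9, 79]  (≈ [9.0000, 79.0000])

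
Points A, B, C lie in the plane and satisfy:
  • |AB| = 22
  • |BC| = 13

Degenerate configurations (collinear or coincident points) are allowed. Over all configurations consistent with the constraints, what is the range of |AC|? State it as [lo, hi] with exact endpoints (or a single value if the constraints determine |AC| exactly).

|AC| ∈ [9, 35]  (≈ [9.0000, 35.0000])

|AB| ∈ {22}
|BC| ∈ {13}
|AC| ∈ [9, 35]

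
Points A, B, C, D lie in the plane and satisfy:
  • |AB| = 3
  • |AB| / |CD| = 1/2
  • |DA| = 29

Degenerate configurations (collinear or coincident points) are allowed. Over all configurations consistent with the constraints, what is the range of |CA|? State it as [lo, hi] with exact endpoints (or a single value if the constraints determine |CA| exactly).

|AB| ∈ {3}
|AD| ∈ {29}
|CD| ∈ {6}
|BD| ∈ [26, 32]
|AC| ∈ [23, 35]
|BC| ∈ [20, 38]

|CA| ∈ [23, 35]  (≈ [23.0000, 35.0000])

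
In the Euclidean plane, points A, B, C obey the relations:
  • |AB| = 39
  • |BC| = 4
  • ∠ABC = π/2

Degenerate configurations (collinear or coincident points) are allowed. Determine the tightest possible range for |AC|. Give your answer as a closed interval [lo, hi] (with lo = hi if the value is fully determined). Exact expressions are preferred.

|AC| = √(1537)  (≈ 39.2046)

|AB| ∈ {39}
|BC| ∈ {4}
|AC| ∈ {√(1537)}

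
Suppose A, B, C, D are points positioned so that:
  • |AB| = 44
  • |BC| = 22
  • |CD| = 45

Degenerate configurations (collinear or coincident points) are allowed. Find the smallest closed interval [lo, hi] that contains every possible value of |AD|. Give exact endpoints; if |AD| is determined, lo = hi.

|AB| ∈ {44}
|BC| ∈ {22}
|CD| ∈ {45}
|AC| ∈ [22, 66]
|BD| ∈ [23, 67]
|AD| ∈ [0, 111]

|AD| ∈ [0, 111]  (≈ [0.0000, 111.0000])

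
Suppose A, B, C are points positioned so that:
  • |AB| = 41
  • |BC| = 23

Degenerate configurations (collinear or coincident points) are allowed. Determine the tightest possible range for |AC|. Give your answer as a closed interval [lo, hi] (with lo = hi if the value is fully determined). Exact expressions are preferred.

|AB| ∈ {41}
|BC| ∈ {23}
|AC| ∈ [18, 64]

|AC| ∈ [18, 64]  (≈ [18.0000, 64.0000])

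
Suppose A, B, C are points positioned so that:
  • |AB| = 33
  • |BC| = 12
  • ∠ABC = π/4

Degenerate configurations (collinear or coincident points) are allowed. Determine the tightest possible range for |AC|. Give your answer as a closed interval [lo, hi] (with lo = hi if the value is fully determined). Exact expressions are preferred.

|AB| ∈ {33}
|BC| ∈ {12}
|AC| ∈ {3·√(137 - 44·√(2))}

|AC| = 3·√(137 - 44·√(2))  (≈ 25.9417)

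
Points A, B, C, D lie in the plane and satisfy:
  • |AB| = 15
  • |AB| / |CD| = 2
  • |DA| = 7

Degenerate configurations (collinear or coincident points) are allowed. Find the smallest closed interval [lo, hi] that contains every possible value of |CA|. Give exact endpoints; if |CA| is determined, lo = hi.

|AB| ∈ {15}
|AD| ∈ {7}
|CD| ∈ {15/2}
|BD| ∈ [8, 22]
|AC| ∈ [1/2, 29/2]
|BC| ∈ [1/2, 59/2]

|CA| ∈ [1/2, 29/2]  (≈ [0.5000, 14.5000])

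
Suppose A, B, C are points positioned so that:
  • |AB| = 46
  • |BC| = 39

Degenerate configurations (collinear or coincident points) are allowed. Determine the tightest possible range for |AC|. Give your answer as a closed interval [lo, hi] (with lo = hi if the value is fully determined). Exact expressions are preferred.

|AB| ∈ {46}
|BC| ∈ {39}
|AC| ∈ [7, 85]

|AC| ∈ [7, 85]  (≈ [7.0000, 85.0000])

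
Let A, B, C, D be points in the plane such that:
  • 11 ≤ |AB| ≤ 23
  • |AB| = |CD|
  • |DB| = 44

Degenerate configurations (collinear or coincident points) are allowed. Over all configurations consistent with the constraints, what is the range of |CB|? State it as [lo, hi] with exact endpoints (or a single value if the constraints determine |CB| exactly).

|AB| ∈ [11, 23]
|BD| ∈ {44}
|CD| ∈ [11, 23]
|AD| ∈ [21, 67]
|BC| ∈ [21, 67]
|AC| ∈ [0, 90]

|CB| ∈ [21, 67]  (≈ [21.0000, 67.0000])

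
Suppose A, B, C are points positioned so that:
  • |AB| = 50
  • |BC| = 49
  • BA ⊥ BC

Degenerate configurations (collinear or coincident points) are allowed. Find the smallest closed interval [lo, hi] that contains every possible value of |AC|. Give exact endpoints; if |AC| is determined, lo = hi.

|AC| = 13·√(29)  (≈ 70.0071)

|AB| ∈ {50}
|BC| ∈ {49}
|AC| ∈ {13·√(29)}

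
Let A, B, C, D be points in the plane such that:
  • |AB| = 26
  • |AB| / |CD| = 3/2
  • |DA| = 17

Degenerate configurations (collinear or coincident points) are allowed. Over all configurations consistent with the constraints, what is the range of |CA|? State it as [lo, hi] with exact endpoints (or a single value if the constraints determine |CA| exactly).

|CA| ∈ [1/3, 103/3]  (≈ [0.3333, 34.3333])

|AB| ∈ {26}
|AD| ∈ {17}
|CD| ∈ {52/3}
|BD| ∈ [9, 43]
|AC| ∈ [1/3, 103/3]
|BC| ∈ [0, 181/3]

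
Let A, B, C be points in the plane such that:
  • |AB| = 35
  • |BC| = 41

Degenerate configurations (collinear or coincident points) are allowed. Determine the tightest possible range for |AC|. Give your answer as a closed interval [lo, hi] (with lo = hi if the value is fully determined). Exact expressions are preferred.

|AB| ∈ {35}
|BC| ∈ {41}
|AC| ∈ [6, 76]

|AC| ∈ [6, 76]  (≈ [6.0000, 76.0000])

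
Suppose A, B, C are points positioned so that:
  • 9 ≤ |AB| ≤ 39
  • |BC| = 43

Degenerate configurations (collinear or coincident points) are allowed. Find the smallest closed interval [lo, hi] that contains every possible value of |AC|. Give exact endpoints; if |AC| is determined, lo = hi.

|AB| ∈ [9, 39]
|BC| ∈ {43}
|AC| ∈ [4, 82]

|AC| ∈ [4, 82]  (≈ [4.0000, 82.0000])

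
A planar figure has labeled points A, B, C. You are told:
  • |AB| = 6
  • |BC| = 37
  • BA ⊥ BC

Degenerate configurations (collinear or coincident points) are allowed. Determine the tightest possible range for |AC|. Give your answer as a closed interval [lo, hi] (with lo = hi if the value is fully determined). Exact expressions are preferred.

|AC| = √(1405)  (≈ 37.4833)

|AB| ∈ {6}
|BC| ∈ {37}
|AC| ∈ {√(1405)}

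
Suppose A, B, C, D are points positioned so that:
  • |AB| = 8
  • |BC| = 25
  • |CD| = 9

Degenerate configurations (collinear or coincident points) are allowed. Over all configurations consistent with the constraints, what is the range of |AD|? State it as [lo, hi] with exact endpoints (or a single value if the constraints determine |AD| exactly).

|AD| ∈ [8, 42]  (≈ [8.0000, 42.0000])

|AB| ∈ {8}
|BC| ∈ {25}
|CD| ∈ {9}
|AC| ∈ [17, 33]
|BD| ∈ [16, 34]
|AD| ∈ [8, 42]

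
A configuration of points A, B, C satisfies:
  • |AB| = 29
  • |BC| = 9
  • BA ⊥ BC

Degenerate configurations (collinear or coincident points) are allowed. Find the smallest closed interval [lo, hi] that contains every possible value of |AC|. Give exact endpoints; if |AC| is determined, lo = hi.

|AC| = √(922)  (≈ 30.3645)

|AB| ∈ {29}
|BC| ∈ {9}
|AC| ∈ {√(922)}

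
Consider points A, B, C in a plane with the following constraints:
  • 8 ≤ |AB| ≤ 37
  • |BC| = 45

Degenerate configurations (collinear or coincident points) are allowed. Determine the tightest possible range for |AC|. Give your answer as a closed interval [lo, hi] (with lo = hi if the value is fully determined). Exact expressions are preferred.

|AC| ∈ [8, 82]  (≈ [8.0000, 82.0000])

|AB| ∈ [8, 37]
|BC| ∈ {45}
|AC| ∈ [8, 82]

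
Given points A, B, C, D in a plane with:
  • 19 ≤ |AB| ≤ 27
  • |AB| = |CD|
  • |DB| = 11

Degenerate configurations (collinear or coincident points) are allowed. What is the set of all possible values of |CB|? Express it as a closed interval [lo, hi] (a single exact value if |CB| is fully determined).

|CB| ∈ [8, 38]  (≈ [8.0000, 38.0000])

|AB| ∈ [19, 27]
|BD| ∈ {11}
|CD| ∈ [19, 27]
|AD| ∈ [8, 38]
|BC| ∈ [8, 38]
|AC| ∈ [0, 65]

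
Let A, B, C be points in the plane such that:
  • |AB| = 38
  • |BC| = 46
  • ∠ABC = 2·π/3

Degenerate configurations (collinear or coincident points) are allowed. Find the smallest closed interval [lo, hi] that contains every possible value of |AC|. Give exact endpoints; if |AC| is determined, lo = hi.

|AC| = 2·√(1327)  (≈ 72.8560)

|AB| ∈ {38}
|BC| ∈ {46}
|AC| ∈ {2·√(1327)}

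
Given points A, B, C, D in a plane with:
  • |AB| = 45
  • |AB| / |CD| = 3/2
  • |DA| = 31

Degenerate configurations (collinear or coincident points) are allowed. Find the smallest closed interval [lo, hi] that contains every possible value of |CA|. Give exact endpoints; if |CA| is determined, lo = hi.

|CA| ∈ [1, 61]  (≈ [1.0000, 61.0000])

|AB| ∈ {45}
|AD| ∈ {31}
|CD| ∈ {30}
|BD| ∈ [14, 76]
|AC| ∈ [1, 61]
|BC| ∈ [0, 106]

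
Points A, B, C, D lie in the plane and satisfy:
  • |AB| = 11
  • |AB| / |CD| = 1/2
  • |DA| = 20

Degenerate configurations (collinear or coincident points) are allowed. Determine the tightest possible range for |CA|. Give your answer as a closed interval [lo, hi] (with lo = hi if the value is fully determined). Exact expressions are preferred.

|CA| ∈ [2, 42]  (≈ [2.0000, 42.0000])

|AB| ∈ {11}
|AD| ∈ {20}
|CD| ∈ {22}
|BD| ∈ [9, 31]
|AC| ∈ [2, 42]
|BC| ∈ [0, 53]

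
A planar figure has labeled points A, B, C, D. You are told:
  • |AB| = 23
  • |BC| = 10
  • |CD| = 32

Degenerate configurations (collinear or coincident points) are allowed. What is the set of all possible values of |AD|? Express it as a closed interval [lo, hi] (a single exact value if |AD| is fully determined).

|AD| ∈ [0, 65]  (≈ [0.0000, 65.0000])

|AB| ∈ {23}
|BC| ∈ {10}
|CD| ∈ {32}
|AC| ∈ [13, 33]
|BD| ∈ [22, 42]
|AD| ∈ [0, 65]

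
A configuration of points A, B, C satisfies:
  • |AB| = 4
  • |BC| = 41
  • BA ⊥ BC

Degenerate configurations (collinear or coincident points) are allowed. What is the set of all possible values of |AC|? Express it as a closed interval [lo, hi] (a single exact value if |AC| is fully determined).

|AC| = √(1697)  (≈ 41.1947)

|AB| ∈ {4}
|BC| ∈ {41}
|AC| ∈ {√(1697)}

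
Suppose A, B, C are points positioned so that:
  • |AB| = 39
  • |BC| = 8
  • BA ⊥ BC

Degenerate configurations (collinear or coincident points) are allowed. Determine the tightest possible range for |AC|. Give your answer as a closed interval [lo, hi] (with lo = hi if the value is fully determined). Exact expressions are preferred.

|AC| = √(1585)  (≈ 39.8121)

|AB| ∈ {39}
|BC| ∈ {8}
|AC| ∈ {√(1585)}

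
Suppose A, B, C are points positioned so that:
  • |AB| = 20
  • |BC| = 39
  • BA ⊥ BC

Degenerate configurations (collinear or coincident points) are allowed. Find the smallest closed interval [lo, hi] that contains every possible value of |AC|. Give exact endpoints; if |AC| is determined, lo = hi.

|AC| = √(1921)  (≈ 43.8292)

|AB| ∈ {20}
|BC| ∈ {39}
|AC| ∈ {√(1921)}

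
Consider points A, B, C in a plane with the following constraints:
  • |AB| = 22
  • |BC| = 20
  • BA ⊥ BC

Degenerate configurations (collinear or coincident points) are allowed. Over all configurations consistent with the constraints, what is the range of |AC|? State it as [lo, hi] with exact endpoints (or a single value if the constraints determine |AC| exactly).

|AB| ∈ {22}
|BC| ∈ {20}
|AC| ∈ {2·√(221)}

|AC| = 2·√(221)  (≈ 29.7321)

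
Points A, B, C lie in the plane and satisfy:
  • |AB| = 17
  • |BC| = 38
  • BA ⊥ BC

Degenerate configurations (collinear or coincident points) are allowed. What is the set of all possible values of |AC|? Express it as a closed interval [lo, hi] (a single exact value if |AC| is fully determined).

|AB| ∈ {17}
|BC| ∈ {38}
|AC| ∈ {√(1733)}

|AC| = √(1733)  (≈ 41.6293)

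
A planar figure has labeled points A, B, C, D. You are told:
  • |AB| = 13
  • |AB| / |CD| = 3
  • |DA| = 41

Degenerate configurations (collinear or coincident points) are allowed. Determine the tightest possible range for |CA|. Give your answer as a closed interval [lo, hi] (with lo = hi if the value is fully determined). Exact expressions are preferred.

|AB| ∈ {13}
|AD| ∈ {41}
|CD| ∈ {13/3}
|BD| ∈ [28, 54]
|AC| ∈ [110/3, 136/3]
|BC| ∈ [71/3, 175/3]

|CA| ∈ [110/3, 136/3]  (≈ [36.6667, 45.3333])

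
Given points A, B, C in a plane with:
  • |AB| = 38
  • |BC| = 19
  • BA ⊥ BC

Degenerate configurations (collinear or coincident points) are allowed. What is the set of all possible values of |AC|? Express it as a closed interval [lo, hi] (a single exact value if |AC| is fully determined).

|AB| ∈ {38}
|BC| ∈ {19}
|AC| ∈ {19·√(5)}

|AC| = 19·√(5)  (≈ 42.4853)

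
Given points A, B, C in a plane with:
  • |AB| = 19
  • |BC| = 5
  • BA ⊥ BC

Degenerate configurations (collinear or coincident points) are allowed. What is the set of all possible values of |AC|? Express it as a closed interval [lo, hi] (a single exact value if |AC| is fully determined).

|AB| ∈ {19}
|BC| ∈ {5}
|AC| ∈ {√(386)}

|AC| = √(386)  (≈ 19.6469)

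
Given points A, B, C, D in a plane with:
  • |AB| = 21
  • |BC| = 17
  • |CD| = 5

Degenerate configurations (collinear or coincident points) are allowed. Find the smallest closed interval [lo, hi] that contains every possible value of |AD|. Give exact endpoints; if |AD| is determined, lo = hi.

|AB| ∈ {21}
|BC| ∈ {17}
|CD| ∈ {5}
|AC| ∈ [4, 38]
|BD| ∈ [12, 22]
|AD| ∈ [0, 43]

|AD| ∈ [0, 43]  (≈ [0.0000, 43.0000])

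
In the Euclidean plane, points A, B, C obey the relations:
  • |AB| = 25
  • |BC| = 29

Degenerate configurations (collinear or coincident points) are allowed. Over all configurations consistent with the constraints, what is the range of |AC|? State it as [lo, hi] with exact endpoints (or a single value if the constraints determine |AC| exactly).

|AB| ∈ {25}
|BC| ∈ {29}
|AC| ∈ [4, 54]

|AC| ∈ [4, 54]  (≈ [4.0000, 54.0000])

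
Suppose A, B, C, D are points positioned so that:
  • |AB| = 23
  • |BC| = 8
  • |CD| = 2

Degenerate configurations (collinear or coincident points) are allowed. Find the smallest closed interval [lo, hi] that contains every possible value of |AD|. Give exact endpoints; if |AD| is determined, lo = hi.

|AD| ∈ [13, 33]  (≈ [13.0000, 33.0000])

|AB| ∈ {23}
|BC| ∈ {8}
|CD| ∈ {2}
|AC| ∈ [15, 31]
|BD| ∈ [6, 10]
|AD| ∈ [13, 33]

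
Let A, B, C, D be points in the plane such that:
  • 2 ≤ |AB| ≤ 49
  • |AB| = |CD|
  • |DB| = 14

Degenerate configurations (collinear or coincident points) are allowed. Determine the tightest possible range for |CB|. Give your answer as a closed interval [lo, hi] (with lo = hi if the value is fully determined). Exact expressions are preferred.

|AB| ∈ [2, 49]
|BD| ∈ {14}
|CD| ∈ [2, 49]
|AD| ∈ [0, 63]
|BC| ∈ [0, 63]
|AC| ∈ [0, 112]

|CB| ∈ [0, 63]  (≈ [0.0000, 63.0000])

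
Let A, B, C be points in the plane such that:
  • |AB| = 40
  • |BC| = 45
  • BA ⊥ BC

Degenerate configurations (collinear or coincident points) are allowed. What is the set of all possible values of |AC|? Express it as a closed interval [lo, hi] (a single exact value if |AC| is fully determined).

|AB| ∈ {40}
|BC| ∈ {45}
|AC| ∈ {5·√(145)}

|AC| = 5·√(145)  (≈ 60.2080)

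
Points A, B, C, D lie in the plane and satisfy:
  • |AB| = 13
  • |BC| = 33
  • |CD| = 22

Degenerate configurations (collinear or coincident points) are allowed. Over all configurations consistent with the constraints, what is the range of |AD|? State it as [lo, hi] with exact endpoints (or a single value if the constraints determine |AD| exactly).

|AD| ∈ [0, 68]  (≈ [0.0000, 68.0000])

|AB| ∈ {13}
|BC| ∈ {33}
|CD| ∈ {22}
|AC| ∈ [20, 46]
|BD| ∈ [11, 55]
|AD| ∈ [0, 68]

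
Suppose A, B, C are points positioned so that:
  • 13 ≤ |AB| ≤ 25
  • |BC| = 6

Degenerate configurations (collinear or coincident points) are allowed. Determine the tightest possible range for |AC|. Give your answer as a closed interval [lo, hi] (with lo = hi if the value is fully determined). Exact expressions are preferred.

|AC| ∈ [7, 31]  (≈ [7.0000, 31.0000])

|AB| ∈ [13, 25]
|BC| ∈ {6}
|AC| ∈ [7, 31]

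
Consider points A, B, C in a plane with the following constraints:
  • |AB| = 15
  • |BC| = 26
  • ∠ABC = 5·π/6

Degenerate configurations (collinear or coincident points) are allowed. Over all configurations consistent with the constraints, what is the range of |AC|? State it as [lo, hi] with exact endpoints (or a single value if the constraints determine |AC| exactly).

|AC| = √(390·√(3) + 901)  (≈ 39.7052)

|AB| ∈ {15}
|BC| ∈ {26}
|AC| ∈ {√(390·√(3) + 901)}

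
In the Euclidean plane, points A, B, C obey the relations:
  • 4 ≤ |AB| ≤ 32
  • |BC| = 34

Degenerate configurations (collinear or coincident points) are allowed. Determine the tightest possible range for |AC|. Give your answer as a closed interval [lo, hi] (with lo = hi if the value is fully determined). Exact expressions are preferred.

|AB| ∈ [4, 32]
|BC| ∈ {34}
|AC| ∈ [2, 66]

|AC| ∈ [2, 66]  (≈ [2.0000, 66.0000])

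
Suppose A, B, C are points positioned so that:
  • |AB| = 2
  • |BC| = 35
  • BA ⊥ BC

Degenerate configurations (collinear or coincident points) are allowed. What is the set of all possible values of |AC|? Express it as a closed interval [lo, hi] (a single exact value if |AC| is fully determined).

|AC| = √(1229)  (≈ 35.0571)

|AB| ∈ {2}
|BC| ∈ {35}
|AC| ∈ {√(1229)}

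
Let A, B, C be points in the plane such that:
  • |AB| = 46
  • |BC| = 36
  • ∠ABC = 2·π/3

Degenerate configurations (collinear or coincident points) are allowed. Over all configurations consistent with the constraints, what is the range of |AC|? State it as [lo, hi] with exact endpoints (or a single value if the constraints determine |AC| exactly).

|AB| ∈ {46}
|BC| ∈ {36}
|AC| ∈ {2·√(1267)}

|AC| = 2·√(1267)  (≈ 71.1899)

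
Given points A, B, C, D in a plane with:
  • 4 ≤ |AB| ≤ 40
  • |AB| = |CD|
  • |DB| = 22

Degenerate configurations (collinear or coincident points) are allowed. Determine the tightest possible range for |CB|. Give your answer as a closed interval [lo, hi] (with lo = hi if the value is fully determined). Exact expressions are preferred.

|CB| ∈ [0, 62]  (≈ [0.0000, 62.0000])

|AB| ∈ [4, 40]
|BD| ∈ {22}
|CD| ∈ [4, 40]
|AD| ∈ [0, 62]
|BC| ∈ [0, 62]
|AC| ∈ [0, 102]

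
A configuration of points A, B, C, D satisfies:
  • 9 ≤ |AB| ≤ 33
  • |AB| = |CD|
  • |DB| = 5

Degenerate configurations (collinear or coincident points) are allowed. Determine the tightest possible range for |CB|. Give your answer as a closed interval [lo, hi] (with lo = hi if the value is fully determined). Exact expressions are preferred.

|AB| ∈ [9, 33]
|BD| ∈ {5}
|CD| ∈ [9, 33]
|AD| ∈ [4, 38]
|BC| ∈ [4, 38]
|AC| ∈ [0, 71]

|CB| ∈ [4, 38]  (≈ [4.0000, 38.0000])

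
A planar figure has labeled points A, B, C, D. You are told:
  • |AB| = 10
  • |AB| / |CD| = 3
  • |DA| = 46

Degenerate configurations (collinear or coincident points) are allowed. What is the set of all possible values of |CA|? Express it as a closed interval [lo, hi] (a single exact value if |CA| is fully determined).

|CA| ∈ [128/3, 148/3]  (≈ [42.6667, 49.3333])

|AB| ∈ {10}
|AD| ∈ {46}
|CD| ∈ {10/3}
|BD| ∈ [36, 56]
|AC| ∈ [128/3, 148/3]
|BC| ∈ [98/3, 178/3]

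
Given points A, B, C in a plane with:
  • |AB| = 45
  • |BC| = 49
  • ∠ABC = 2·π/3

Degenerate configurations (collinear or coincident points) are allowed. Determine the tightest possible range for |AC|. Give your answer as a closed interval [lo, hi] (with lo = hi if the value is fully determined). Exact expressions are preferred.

|AC| = √(6631)  (≈ 81.4310)

|AB| ∈ {45}
|BC| ∈ {49}
|AC| ∈ {√(6631)}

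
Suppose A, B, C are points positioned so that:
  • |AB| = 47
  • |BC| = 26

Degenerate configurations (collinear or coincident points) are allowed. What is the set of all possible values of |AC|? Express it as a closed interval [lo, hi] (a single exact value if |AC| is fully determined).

|AC| ∈ [21, 73]  (≈ [21.0000, 73.0000])

|AB| ∈ {47}
|BC| ∈ {26}
|AC| ∈ [21, 73]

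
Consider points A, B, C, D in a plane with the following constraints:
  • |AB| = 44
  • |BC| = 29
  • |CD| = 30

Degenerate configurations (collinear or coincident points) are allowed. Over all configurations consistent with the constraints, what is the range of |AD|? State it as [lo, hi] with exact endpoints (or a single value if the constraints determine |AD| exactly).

|AB| ∈ {44}
|BC| ∈ {29}
|CD| ∈ {30}
|AC| ∈ [15, 73]
|BD| ∈ [1, 59]
|AD| ∈ [0, 103]

|AD| ∈ [0, 103]  (≈ [0.0000, 103.0000])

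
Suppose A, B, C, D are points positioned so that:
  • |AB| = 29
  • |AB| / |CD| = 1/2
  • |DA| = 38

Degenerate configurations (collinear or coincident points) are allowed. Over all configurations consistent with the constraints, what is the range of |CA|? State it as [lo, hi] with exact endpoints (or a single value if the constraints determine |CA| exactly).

|AB| ∈ {29}
|AD| ∈ {38}
|CD| ∈ {58}
|BD| ∈ [9, 67]
|AC| ∈ [20, 96]
|BC| ∈ [0, 125]

|CA| ∈ [20, 96]  (≈ [20.0000, 96.0000])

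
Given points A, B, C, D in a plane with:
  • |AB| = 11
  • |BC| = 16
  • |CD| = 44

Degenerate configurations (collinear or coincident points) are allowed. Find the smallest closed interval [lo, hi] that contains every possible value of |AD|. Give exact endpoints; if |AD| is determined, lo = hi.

|AD| ∈ [17, 71]  (≈ [17.0000, 71.0000])

|AB| ∈ {11}
|BC| ∈ {16}
|CD| ∈ {44}
|AC| ∈ [5, 27]
|BD| ∈ [28, 60]
|AD| ∈ [17, 71]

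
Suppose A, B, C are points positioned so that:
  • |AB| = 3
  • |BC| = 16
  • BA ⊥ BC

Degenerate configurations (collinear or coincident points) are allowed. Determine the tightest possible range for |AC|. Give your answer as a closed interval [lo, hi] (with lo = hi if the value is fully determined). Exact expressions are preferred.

|AB| ∈ {3}
|BC| ∈ {16}
|AC| ∈ {√(265)}

|AC| = √(265)  (≈ 16.2788)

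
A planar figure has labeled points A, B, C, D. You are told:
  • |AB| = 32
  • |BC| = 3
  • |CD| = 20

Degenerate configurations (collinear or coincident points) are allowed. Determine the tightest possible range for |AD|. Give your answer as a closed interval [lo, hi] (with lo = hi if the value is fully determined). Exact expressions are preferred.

|AB| ∈ {32}
|BC| ∈ {3}
|CD| ∈ {20}
|AC| ∈ [29, 35]
|BD| ∈ [17, 23]
|AD| ∈ [9, 55]

|AD| ∈ [9, 55]  (≈ [9.0000, 55.0000])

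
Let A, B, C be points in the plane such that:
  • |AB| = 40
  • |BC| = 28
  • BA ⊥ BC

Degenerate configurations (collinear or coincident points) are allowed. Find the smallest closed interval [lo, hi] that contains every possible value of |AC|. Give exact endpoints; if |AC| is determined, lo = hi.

|AC| = 4·√(149)  (≈ 48.8262)

|AB| ∈ {40}
|BC| ∈ {28}
|AC| ∈ {4·√(149)}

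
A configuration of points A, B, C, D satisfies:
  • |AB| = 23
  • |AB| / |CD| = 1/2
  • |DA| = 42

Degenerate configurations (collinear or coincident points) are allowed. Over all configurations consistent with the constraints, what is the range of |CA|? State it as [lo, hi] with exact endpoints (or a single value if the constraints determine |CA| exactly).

|AB| ∈ {23}
|AD| ∈ {42}
|CD| ∈ {46}
|BD| ∈ [19, 65]
|AC| ∈ [4, 88]
|BC| ∈ [0, 111]

|CA| ∈ [4, 88]  (≈ [4.0000, 88.0000])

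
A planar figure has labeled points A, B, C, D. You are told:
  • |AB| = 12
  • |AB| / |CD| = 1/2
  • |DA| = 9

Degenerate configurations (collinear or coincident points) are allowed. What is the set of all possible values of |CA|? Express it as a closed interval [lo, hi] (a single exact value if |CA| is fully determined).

|AB| ∈ {12}
|AD| ∈ {9}
|CD| ∈ {24}
|BD| ∈ [3, 21]
|AC| ∈ [15, 33]
|BC| ∈ [3, 45]

|CA| ∈ [15, 33]  (≈ [15.0000, 33.0000])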